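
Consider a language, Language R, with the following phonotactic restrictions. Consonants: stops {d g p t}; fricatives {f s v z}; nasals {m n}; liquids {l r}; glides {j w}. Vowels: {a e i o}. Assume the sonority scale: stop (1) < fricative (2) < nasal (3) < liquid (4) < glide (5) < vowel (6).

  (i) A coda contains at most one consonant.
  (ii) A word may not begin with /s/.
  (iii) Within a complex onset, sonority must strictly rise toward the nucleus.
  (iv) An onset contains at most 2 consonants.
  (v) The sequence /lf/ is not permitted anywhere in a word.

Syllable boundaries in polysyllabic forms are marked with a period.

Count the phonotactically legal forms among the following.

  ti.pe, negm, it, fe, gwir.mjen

ti.pe — σ1 onset /t/, coda /∅/ ok; σ2 onset /p/, coda /∅/ ok → phonotactically legal
negm — violates constraint (i): syllable 1 coda /gm/ has 2 consonants (> 1) → phonotactically illegal
it — σ1 onset /∅/, coda /t/ ok → phonotactically legal
fe — σ1 onset /f/, coda /∅/ ok → phonotactically legal
gwir.mjen — σ1 onset /gw/ (1→5 rises), coda /r/ ok; σ2 onset /mj/ (3→5 rises), coda /n/ ok → phonotactically legal
Phonotactically legal: ti.pe, it, fe, gwir.mjen → 4.

4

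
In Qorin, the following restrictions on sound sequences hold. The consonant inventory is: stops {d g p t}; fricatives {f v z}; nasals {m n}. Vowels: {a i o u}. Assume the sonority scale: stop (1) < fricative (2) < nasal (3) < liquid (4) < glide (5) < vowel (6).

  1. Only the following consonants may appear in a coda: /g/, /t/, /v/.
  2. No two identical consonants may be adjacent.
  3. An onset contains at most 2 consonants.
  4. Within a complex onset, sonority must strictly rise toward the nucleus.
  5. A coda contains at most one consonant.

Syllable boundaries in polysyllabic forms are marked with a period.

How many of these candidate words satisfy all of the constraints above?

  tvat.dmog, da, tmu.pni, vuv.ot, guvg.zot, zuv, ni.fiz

tvat.dmog — σ1 onset /tv/ (1→2 rises), coda /t/ ok; σ2 onset /dm/ (1→3 rises), coda /g/ ok → licit
da — σ1 onset /d/, coda /∅/ ok → licit
tmu.pni — σ1 onset /tm/ (1→3 rises), coda /∅/ ok; σ2 onset /pn/ (1→3 rises), coda /∅/ ok → licit
vuv.ot — σ1 onset /v/, coda /v/ ok; σ2 onset /∅/, coda /t/ ok → licit
guvg.zot — violates constraint 5: syllable 1 coda /vg/ has 2 consonants (> 1) → illicit
zuv — σ1 onset /z/, coda /v/ ok → licit
ni.fiz — violates constraint 1: syllable 2 coda contains /z/, which is not a licensed coda consonant → illicit
Licit: tvat.dmog, da, tmu.pni, vuv.ot, zuv → 5.

5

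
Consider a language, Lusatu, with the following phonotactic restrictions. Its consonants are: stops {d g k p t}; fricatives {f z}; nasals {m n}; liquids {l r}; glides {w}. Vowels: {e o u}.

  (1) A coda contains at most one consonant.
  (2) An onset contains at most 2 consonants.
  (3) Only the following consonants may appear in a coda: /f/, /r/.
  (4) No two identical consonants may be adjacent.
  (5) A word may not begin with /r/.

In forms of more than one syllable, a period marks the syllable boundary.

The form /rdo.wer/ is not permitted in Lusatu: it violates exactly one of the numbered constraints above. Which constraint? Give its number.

5

/rdo.wer/: word begins with /r/.
This is a violation of constraint 5: "A word may not begin with /r/."
The remaining constraints (1, 2, 3, 4) are satisfied.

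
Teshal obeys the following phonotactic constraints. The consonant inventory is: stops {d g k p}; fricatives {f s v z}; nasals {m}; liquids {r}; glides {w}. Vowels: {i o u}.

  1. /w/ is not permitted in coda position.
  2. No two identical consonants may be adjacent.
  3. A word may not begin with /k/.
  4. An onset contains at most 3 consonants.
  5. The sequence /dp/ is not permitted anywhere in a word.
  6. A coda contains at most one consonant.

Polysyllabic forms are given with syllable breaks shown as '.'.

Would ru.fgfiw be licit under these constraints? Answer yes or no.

no

ru.fgfiw — violates constraint 1: syllable 2 coda contains /w/ → illicit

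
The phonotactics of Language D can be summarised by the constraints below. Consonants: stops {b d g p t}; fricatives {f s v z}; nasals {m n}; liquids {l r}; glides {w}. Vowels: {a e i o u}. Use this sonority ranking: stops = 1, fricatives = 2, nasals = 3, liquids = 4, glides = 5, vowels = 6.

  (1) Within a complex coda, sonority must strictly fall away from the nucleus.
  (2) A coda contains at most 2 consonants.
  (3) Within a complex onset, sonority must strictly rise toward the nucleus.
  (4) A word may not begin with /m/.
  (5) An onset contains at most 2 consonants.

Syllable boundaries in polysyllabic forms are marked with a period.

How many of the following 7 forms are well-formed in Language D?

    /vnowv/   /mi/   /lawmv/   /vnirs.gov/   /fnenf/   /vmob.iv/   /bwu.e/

5

/vnowv/ — σ1 onset /vn/ (2→3 rises), coda /wv/ (5→2 falls) ok → well-formed
/mi/ — violates constraint 4: word begins with /m/ → ill-formed
/lawmv/ — violates constraint 2: syllable 1 coda /wmv/ has 3 consonants (> 2) → ill-formed
/vnirs.gov/ — σ1 onset /vn/ (2→3 rises), coda /rs/ (4→2 falls) ok; σ2 onset /g/, coda /v/ ok → well-formed
/fnenf/ — σ1 onset /fn/ (2→3 rises), coda /nf/ (3→2 falls) ok → well-formed
/vmob.iv/ — σ1 onset /vm/ (2→3 rises), coda /b/ ok; σ2 onset /∅/, coda /v/ ok → well-formed
/bwu.e/ — σ1 onset /bw/ (1→5 rises), coda /∅/ ok; σ2 onset /∅/, coda /∅/ ok → well-formed
Well-formed: /vnowv/, /vnirs.gov/, /fnenf/, /vmob.iv/, /bwu.e/ → 5.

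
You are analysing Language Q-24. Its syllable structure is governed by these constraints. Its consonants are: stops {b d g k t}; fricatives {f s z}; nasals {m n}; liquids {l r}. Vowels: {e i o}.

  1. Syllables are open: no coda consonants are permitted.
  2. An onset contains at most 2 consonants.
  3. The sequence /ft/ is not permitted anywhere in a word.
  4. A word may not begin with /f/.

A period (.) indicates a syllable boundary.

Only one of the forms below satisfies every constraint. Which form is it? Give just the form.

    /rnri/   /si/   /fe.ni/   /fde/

/si/

/rnri/ — violates constraint 2: syllable 1 onset /rnr/ has 3 consonants (> 2) → illicit
/si/ — σ1 onset /s/, coda /∅/ ok → licit
/fe.ni/ — violates constraint 4: word begins with /f/ → illicit
/fde/ — violates constraint 4: word begins with /f/ → illicit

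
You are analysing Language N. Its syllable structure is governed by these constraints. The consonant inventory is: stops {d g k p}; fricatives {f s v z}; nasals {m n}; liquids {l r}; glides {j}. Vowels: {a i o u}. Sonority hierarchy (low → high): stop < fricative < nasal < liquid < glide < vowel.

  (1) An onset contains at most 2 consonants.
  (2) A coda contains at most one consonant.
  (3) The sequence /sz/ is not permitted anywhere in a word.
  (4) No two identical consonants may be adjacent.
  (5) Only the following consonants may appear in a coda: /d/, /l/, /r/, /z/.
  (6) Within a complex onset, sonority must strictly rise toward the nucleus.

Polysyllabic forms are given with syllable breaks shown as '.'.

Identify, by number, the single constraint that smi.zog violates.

smi.zog: syllable 2 coda contains /g/, which is not a licensed coda consonant.
This is a violation of constraint 5: "Only the following consonants may appear in a coda: /d/, /l/, /r/, /z/."
The remaining constraints (1, 2, 3, 4, 6) are satisfied.

5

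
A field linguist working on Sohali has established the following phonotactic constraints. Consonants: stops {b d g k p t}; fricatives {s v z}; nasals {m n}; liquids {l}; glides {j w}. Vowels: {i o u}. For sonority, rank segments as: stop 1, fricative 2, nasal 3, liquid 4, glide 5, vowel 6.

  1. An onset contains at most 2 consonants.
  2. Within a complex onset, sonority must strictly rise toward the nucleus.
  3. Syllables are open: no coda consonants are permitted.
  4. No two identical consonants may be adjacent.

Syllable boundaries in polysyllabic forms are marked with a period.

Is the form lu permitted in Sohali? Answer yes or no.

yes

lu — σ1 onset /l/, coda /∅/ ok → permitted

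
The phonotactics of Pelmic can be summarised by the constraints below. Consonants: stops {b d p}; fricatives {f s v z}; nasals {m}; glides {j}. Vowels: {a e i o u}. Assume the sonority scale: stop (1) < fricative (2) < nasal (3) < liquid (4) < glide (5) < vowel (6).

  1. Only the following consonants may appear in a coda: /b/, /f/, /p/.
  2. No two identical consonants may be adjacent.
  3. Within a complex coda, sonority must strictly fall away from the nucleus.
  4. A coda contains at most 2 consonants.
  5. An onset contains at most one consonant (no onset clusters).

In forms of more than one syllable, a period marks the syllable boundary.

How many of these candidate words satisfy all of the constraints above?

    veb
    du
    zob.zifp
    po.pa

4

veb — σ1 onset /v/, coda /b/ ok → permitted
du — σ1 onset /d/, coda /∅/ ok → permitted
zob.zifp — σ1 onset /z/, coda /b/ ok; σ2 onset /z/, coda /fp/ (2→1 falls) ok → permitted
po.pa — σ1 onset /p/, coda /∅/ ok; σ2 onset /p/, coda /∅/ ok → permitted
Permitted: veb, du, zob.zifp, po.pa → 4.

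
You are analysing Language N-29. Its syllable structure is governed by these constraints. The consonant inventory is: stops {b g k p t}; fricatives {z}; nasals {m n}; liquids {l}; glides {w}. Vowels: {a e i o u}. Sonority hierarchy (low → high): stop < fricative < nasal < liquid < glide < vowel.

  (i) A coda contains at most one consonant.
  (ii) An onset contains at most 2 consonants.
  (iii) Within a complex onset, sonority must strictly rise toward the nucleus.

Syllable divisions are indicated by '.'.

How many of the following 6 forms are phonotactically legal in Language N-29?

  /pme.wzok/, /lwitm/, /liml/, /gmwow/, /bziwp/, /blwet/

0

/pme.wzok/ — violates constraint (iii): syllable 2 onset /wz/: /w/ (glide, 5) → /z/ (fricative, 2) does not rise → phonotactically illegal
/lwitm/ — violates constraint (i): syllable 1 coda /tm/ has 2 consonants (> 1) → phonotactically illegal
/liml/ — violates constraint (i): syllable 1 coda /ml/ has 2 consonants (> 1) → phonotactically illegal
/gmwow/ — violates constraint (ii): syllable 1 onset /gmw/ has 3 consonants (> 2) → phonotactically illegal
/bziwp/ — violates constraint (i): syllable 1 coda /wp/ has 2 consonants (> 1) → phonotactically illegal
/blwet/ — violates constraint (ii): syllable 1 onset /blw/ has 3 consonants (> 2) → phonotactically illegal
No form is phonotactically legal → 0.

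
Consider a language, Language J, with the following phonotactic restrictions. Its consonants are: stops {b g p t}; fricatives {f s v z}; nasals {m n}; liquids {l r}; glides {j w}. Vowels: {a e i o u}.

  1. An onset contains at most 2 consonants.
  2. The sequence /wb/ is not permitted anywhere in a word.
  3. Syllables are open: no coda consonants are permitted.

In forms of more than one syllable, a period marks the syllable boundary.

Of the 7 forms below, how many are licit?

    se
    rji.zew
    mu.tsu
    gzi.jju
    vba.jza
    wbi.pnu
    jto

se — σ1 onset /s/, coda /∅/ ok → licit
rji.zew — violates constraint 3: syllable 2 coda /w/ has 1 consonant (> 0) → illicit
mu.tsu — σ1 onset /m/, coda /∅/ ok; σ2 onset /ts/ (2C), coda /∅/ ok → licit
gzi.jju — σ1 onset /gz/ (2C), coda /∅/ ok; σ2 onset /jj/ (2C), coda /∅/ ok → licit
vba.jza — σ1 onset /vb/ (2C), coda /∅/ ok; σ2 onset /jz/ (2C), coda /∅/ ok → licit
wbi.pnu — violates constraint 2: contains banned sequence /wb/ → illicit
jto — σ1 onset /jt/ (2C), coda /∅/ ok → licit
Licit: se, mu.tsu, gzi.jju, vba.jza, jto → 5.

5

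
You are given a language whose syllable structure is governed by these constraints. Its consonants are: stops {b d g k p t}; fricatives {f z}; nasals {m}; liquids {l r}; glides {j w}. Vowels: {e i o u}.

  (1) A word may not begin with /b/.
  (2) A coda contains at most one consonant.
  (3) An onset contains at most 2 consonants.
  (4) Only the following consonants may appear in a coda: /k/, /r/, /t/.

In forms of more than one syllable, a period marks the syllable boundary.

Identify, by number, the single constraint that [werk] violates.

[werk]: syllable 1 coda /rk/ has 2 consonants (> 1).
This is a violation of constraint 2: "A coda contains at most one consonant."
The remaining constraints (1, 3, 4) are satisfied.

2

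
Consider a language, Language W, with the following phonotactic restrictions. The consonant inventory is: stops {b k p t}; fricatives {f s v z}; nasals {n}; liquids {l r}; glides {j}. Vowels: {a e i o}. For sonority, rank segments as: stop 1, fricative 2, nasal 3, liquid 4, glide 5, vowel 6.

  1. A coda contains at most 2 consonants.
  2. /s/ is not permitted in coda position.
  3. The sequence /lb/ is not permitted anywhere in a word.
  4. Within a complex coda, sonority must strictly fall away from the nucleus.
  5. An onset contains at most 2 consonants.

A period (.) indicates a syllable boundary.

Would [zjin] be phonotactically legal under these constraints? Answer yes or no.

[zjin] — σ1 onset /zj/ (2C), coda /n/ ok → phonotactically legal

yes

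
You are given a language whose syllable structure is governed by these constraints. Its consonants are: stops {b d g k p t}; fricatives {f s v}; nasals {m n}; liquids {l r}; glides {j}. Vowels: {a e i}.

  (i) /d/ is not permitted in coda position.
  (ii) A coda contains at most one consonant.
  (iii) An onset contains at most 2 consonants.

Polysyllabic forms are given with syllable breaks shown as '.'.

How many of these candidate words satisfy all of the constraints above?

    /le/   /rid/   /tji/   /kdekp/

/le/ — σ1 onset /l/, coda /∅/ ok → permitted
/rid/ — violates constraint (i): syllable 1 coda contains /d/ → not permitted
/tji/ — σ1 onset /tj/ (2C), coda /∅/ ok → permitted
/kdekp/ — violates constraint (ii): syllable 1 coda /kp/ has 2 consonants (> 1) → not permitted
Permitted: /le/, /tji/ → 2.

2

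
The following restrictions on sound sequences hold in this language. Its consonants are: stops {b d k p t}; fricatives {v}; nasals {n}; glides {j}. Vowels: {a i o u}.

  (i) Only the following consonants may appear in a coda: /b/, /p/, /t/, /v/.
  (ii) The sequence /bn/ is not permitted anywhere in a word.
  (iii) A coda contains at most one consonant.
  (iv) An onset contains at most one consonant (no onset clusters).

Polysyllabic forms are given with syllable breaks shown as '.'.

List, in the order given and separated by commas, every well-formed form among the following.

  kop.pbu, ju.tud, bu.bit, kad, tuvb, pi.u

bu.bit, pi.u

kop.pbu — violates constraint (iv): syllable 2 onset /pb/ has 2 consonants (> 1) → ill-formed
ju.tud — violates constraint (i): syllable 2 coda contains /d/, which is not a licensed coda consonant → ill-formed
bu.bit — σ1 onset /b/, coda /∅/ ok; σ2 onset /b/, coda /t/ ok → well-formed
kad — violates constraint (i): syllable 1 coda contains /d/, which is not a licensed coda consonant → ill-formed
tuvb — violates constraint (iii): syllable 1 coda /vb/ has 2 consonants (> 1) → ill-formed
pi.u — σ1 onset /p/, coda /∅/ ok; σ2 onset /∅/, coda /∅/ ok → well-formed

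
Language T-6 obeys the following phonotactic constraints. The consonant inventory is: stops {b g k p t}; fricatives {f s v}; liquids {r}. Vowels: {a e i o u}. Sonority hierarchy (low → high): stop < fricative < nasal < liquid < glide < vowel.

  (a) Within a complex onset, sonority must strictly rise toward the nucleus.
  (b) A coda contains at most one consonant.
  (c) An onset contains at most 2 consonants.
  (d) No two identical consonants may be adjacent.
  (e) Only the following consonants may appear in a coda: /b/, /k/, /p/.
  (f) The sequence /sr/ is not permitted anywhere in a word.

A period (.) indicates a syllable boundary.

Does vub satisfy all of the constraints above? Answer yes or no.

yes

vub — σ1 onset /v/, coda /b/ ok → well-formed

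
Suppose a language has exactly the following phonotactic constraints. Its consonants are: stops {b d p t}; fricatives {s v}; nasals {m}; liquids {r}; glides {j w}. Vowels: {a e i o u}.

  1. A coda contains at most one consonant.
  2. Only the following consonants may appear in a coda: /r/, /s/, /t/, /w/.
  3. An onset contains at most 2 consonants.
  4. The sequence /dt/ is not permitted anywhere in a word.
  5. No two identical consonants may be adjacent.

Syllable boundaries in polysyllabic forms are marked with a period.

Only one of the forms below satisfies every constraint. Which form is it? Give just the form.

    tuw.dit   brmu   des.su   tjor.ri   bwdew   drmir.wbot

tuw.dit

tuw.dit — σ1 onset /t/, coda /w/ ok; σ2 onset /d/, coda /t/ ok → well-formed
brmu — violates constraint 3: syllable 1 onset /brm/ has 3 consonants (> 2) → ill-formed
des.su — violates constraint 5: adjacent identical consonants /ss/ → ill-formed
tjor.ri — violates constraint 5: adjacent identical consonants /rr/ → ill-formed
bwdew — violates constraint 3: syllable 1 onset /bwd/ has 3 consonants (> 2) → ill-formed
drmir.wbot — violates constraint 3: syllable 1 onset /drm/ has 3 consonants (> 2) → ill-formed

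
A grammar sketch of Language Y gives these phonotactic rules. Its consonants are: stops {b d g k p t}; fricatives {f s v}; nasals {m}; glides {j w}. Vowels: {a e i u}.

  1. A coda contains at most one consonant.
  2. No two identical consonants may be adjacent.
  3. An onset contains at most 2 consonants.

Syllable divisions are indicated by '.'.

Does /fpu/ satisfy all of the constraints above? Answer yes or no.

yes

/fpu/ — σ1 onset /fp/ (2C), coda /∅/ ok → licit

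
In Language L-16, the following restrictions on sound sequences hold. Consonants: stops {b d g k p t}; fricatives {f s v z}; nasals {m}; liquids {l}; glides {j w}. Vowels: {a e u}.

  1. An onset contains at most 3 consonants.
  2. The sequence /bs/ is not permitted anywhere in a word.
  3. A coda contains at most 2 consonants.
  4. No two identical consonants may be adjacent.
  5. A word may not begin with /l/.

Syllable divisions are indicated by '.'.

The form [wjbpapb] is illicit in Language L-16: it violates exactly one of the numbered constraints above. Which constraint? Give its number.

[wjbpapb]: syllable 1 onset /wjbp/ has 4 consonants (> 3).
This is a violation of constraint 1: "An onset contains at most 3 consonants."
The remaining constraints (2, 3, 4, 5) are satisfied.

1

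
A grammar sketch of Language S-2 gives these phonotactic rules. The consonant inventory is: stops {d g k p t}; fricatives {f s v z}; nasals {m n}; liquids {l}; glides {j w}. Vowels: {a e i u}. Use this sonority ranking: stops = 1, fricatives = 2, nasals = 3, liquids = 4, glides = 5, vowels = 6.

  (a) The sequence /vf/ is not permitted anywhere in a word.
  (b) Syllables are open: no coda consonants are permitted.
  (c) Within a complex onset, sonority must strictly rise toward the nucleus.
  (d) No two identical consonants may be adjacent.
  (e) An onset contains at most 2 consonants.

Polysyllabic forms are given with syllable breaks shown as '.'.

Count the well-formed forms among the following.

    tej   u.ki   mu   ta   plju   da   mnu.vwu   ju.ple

5

tej — violates constraint (b): syllable 1 coda /j/ has 1 consonant (> 0) → ill-formed
u.ki — σ1 onset /∅/, coda /∅/ ok; σ2 onset /k/, coda /∅/ ok → well-formed
mu — σ1 onset /m/, coda /∅/ ok → well-formed
ta — σ1 onset /t/, coda /∅/ ok → well-formed
plju — violates constraint (e): syllable 1 onset /plj/ has 3 consonants (> 2) → ill-formed
da — σ1 onset /d/, coda /∅/ ok → well-formed
mnu.vwu — violates constraint (c): syllable 1 onset /mn/: /m/ (nasal, 3) → /n/ (nasal, 3) does not rise → ill-formed
ju.ple — σ1 onset /j/, coda /∅/ ok; σ2 onset /pl/ (1→4 rises), coda /∅/ ok → well-formed
Well-formed: u.ki, mu, ta, da, ju.ple → 5.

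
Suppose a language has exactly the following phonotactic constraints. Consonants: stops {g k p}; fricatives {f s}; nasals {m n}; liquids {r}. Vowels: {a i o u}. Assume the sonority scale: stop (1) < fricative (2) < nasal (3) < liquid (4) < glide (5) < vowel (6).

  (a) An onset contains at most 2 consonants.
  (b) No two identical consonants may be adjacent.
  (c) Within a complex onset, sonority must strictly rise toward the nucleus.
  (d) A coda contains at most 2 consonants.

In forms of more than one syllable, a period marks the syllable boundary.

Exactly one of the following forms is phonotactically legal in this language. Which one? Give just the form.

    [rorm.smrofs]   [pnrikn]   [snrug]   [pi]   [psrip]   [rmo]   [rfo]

[rorm.smrofs] — violates constraint (a): syllable 2 onset /smr/ has 3 consonants (> 2) → phonotactically illegal
[pnrikn] — violates constraint (a): syllable 1 onset /pnr/ has 3 consonants (> 2) → phonotactically illegal
[snrug] — violates constraint (a): syllable 1 onset /snr/ has 3 consonants (> 2) → phonotactically illegal
[pi] — σ1 onset /p/, coda /∅/ ok → phonotactically legal
[psrip] — violates constraint (a): syllable 1 onset /psr/ has 3 consonants (> 2) → phonotactically illegal
[rmo] — violates constraint (c): syllable 1 onset /rm/: /r/ (liquid, 4) → /m/ (nasal, 3) does not rise → phonotactically illegal
[rfo] — violates constraint (c): syllable 1 onset /rf/: /r/ (liquid, 4) → /f/ (fricative, 2) does not rise → phonotactically illegal

[pi]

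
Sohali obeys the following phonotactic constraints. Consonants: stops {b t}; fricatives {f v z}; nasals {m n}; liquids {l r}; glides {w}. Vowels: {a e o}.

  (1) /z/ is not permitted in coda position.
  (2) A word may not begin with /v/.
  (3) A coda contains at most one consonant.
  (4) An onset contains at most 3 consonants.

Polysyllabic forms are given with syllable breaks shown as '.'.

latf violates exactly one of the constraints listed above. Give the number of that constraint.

3

latf: syllable 1 coda /tf/ has 2 consonants (> 1).
This is a violation of constraint 3: "A coda contains at most one consonant."
The remaining constraints (1, 2, 4) are satisfied.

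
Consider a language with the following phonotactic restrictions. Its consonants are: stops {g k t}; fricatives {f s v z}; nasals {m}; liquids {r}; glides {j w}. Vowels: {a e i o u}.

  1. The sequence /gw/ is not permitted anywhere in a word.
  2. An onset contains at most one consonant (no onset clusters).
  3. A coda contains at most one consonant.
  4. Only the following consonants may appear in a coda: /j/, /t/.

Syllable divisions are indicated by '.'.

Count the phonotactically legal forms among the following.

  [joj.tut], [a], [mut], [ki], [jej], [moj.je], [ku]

[joj.tut] — σ1 onset /j/, coda /j/ ok; σ2 onset /t/, coda /t/ ok → phonotactically legal
[a] — σ1 onset /∅/, coda /∅/ ok → phonotactically legal
[mut] — σ1 onset /m/, coda /t/ ok → phonotactically legal
[ki] — σ1 onset /k/, coda /∅/ ok → phonotactically legal
[jej] — σ1 onset /j/, coda /j/ ok → phonotactically legal
[moj.je] — σ1 onset /m/, coda /j/ ok; σ2 onset /j/, coda /∅/ ok → phonotactically legal
[ku] — σ1 onset /k/, coda /∅/ ok → phonotactically legal
Phonotactically legal: [joj.tut], [a], [mut], [ki], [jej], [moj.je], [ku] → 7.

7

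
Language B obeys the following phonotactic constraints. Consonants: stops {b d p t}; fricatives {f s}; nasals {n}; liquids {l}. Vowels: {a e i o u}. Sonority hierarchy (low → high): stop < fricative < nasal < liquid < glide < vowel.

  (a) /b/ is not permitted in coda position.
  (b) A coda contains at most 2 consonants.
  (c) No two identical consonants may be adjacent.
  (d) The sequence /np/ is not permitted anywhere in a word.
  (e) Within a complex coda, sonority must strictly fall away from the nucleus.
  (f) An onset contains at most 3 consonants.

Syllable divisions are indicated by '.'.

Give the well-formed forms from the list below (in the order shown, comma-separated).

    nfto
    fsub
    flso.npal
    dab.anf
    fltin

nfto, fltin

nfto — σ1 onset /nft/ (3C), coda /∅/ ok → well-formed
fsub — violates constraint (a): syllable 1 coda contains /b/ → ill-formed
flso.npal — violates constraint (d): contains banned sequence /np/ → ill-formed
dab.anf — violates constraint (a): syllable 1 coda contains /b/ → ill-formed
fltin — σ1 onset /flt/ (3C), coda /n/ ok → well-formed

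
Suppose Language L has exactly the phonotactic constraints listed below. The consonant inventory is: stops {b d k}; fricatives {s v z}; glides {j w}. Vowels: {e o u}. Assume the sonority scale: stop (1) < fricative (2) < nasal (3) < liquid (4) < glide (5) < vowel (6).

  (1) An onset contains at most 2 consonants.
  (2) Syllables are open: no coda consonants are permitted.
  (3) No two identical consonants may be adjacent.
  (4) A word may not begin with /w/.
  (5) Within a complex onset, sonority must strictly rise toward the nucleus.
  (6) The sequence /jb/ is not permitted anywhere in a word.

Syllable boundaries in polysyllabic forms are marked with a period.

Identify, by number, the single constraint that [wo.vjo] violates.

4

[wo.vjo]: word begins with /w/.
This is a violation of constraint 4: "A word may not begin with /w/."
The remaining constraints (1, 2, 3, 5, 6) are satisfied.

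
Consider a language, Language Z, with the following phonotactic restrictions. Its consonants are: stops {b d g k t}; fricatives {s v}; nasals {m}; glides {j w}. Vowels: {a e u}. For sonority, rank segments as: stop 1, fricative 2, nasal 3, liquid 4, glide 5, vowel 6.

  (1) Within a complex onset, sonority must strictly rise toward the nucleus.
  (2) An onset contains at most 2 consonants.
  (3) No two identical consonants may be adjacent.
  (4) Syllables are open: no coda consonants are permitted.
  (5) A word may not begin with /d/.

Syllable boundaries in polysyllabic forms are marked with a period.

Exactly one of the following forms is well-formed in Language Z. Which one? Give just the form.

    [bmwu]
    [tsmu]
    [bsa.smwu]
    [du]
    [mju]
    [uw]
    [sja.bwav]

[mju]

[bmwu] — violates constraint 2: syllable 1 onset /bmw/ has 3 consonants (> 2) → ill-formed
[tsmu] — violates constraint 2: syllable 1 onset /tsm/ has 3 consonants (> 2) → ill-formed
[bsa.smwu] — violates constraint 2: syllable 2 onset /smw/ has 3 consonants (> 2) → ill-formed
[du] — violates constraint 5: word begins with /d/ → ill-formed
[mju] — σ1 onset /mj/ (3→5 rises), coda /∅/ ok → well-formed
[uw] — violates constraint 4: syllable 1 coda /w/ has 1 consonant (> 0) → ill-formed
[sja.bwav] — violates constraint 4: syllable 2 coda /v/ has 1 consonant (> 0) → ill-formed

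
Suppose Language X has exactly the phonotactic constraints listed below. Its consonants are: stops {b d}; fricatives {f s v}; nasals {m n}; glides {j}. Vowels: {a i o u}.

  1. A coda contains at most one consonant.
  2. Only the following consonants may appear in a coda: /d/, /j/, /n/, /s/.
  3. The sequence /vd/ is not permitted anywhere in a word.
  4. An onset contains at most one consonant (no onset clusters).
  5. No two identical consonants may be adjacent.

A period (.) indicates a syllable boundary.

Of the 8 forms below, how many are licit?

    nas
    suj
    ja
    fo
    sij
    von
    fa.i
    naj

nas — σ1 onset /n/, coda /s/ ok → licit
suj — σ1 onset /s/, coda /j/ ok → licit
ja — σ1 onset /j/, coda /∅/ ok → licit
fo — σ1 onset /f/, coda /∅/ ok → licit
sij — σ1 onset /s/, coda /j/ ok → licit
von — σ1 onset /v/, coda /n/ ok → licit
fa.i — σ1 onset /f/, coda /∅/ ok; σ2 onset /∅/, coda /∅/ ok → licit
naj — σ1 onset /n/, coda /j/ ok → licit
Licit: nas, suj, ja, fo, sij, von, fa.i, naj → 8.

8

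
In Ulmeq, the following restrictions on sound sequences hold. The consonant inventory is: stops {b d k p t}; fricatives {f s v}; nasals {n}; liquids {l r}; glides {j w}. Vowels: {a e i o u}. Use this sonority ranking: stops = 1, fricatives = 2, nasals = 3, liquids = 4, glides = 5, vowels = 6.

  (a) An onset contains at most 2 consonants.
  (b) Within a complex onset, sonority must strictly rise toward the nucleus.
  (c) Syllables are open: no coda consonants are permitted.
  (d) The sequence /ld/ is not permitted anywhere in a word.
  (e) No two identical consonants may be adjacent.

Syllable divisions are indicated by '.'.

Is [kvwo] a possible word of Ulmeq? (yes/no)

[kvwo] — violates constraint (a): syllable 1 onset /kvw/ has 3 consonants (> 2) → illicit

no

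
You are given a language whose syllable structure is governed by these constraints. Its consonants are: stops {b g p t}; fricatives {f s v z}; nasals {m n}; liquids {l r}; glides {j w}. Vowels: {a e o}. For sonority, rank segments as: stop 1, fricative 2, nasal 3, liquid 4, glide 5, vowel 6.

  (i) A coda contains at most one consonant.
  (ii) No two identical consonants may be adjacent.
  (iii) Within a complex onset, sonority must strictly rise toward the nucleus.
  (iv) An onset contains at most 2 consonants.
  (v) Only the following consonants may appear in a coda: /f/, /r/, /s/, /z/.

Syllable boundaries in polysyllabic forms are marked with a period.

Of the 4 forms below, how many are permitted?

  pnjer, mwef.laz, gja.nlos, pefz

pnjer — violates constraint (iv): syllable 1 onset /pnj/ has 3 consonants (> 2) → not permitted
mwef.laz — σ1 onset /mw/ (3→5 rises), coda /f/ ok; σ2 onset /l/, coda /z/ ok → permitted
gja.nlos — σ1 onset /gj/ (1→5 rises), coda /∅/ ok; σ2 onset /nl/ (3→4 rises), coda /s/ ok → permitted
pefz — violates constraint (i): syllable 1 coda /fz/ has 2 consonants (> 1) → not permitted
Permitted: mwef.laz, gja.nlos → 2.

2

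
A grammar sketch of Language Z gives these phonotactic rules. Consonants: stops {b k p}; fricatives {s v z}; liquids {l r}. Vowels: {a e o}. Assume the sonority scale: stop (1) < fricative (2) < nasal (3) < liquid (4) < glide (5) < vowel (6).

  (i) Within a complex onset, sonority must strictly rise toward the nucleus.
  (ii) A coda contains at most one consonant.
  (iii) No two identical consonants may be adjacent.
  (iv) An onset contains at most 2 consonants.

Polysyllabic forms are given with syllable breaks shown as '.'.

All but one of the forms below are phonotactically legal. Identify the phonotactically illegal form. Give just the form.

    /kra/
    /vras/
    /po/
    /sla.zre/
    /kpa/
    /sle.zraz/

/kpa/

/kra/ — σ1 onset /kr/ (1→4 rises), coda /∅/ ok → phonotactically legal
/vras/ — σ1 onset /vr/ (2→4 rises), coda /s/ ok → phonotactically legal
/po/ — σ1 onset /p/, coda /∅/ ok → phonotactically legal
/sla.zre/ — σ1 onset /sl/ (2→4 rises), coda /∅/ ok; σ2 onset /zr/ (2→4 rises), coda /∅/ ok → phonotactically legal
/kpa/ — violates constraint (i): syllable 1 onset /kp/: /k/ (stop, 1) → /p/ (stop, 1) does not rise → phonotactically illegal
/sle.zraz/ — σ1 onset /sl/ (2→4 rises), coda /∅/ ok; σ2 onset /zr/ (2→4 rises), coda /z/ ok → phonotactically legal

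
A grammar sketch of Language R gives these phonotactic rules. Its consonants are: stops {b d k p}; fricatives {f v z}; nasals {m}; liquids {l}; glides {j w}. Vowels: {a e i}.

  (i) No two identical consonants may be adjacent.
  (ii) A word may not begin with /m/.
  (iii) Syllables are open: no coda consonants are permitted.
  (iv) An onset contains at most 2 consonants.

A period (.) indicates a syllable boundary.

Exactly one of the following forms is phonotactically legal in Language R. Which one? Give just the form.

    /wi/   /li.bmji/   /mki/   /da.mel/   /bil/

/wi/ — σ1 onset /w/, coda /∅/ ok → phonotactically legal
/li.bmji/ — violates constraint (iv): syllable 2 onset /bmj/ has 3 consonants (> 2) → phonotactically illegal
/mki/ — violates constraint (ii): word begins with /m/ → phonotactically illegal
/da.mel/ — violates constraint (iii): syllable 2 coda /l/ has 1 consonant (> 0) → phonotactically illegal
/bil/ — violates constraint (iii): syllable 1 coda /l/ has 1 consonant (> 0) → phonotactically illegal

/wi/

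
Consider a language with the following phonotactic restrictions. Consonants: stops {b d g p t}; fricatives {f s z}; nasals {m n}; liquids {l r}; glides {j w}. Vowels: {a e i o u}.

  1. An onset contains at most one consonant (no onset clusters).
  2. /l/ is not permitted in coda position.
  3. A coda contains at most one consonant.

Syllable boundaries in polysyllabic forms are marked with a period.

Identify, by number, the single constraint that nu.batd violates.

3

nu.batd: syllable 2 coda /td/ has 2 consonants (> 1).
This is a violation of constraint 3: "A coda contains at most one consonant."
The remaining constraints (1, 2) are satisfied.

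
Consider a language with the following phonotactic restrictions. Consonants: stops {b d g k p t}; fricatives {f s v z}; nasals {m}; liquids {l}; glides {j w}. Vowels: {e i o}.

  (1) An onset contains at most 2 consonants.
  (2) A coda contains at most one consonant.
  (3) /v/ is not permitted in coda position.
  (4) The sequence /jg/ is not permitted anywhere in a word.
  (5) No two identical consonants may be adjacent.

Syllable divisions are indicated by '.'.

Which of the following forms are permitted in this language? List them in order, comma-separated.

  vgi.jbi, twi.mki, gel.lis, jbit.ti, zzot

vgi.jbi — σ1 onset /vg/ (2C), coda /∅/ ok; σ2 onset /jb/ (2C), coda /∅/ ok → permitted
twi.mki — σ1 onset /tw/ (2C), coda /∅/ ok; σ2 onset /mk/ (2C), coda /∅/ ok → permitted
gel.lis — violates constraint 5: adjacent identical consonants /ll/ → not permitted
jbit.ti — violates constraint 5: adjacent identical consonants /tt/ → not permitted
zzot — violates constraint 5: adjacent identical consonants /zz/ → not permitted

vgi.jbi, twi.mki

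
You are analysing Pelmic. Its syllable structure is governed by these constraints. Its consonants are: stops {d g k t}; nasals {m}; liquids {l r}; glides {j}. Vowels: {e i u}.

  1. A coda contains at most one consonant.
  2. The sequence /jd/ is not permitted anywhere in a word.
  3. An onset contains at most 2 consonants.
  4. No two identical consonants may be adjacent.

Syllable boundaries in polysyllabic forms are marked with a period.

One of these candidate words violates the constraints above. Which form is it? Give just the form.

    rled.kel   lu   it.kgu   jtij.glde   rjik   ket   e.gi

rled.kel — σ1 onset /rl/ (2C), coda /d/ ok; σ2 onset /k/, coda /l/ ok → phonotactically legal
lu — σ1 onset /l/, coda /∅/ ok → phonotactically legal
it.kgu — σ1 onset /∅/, coda /t/ ok; σ2 onset /kg/ (2C), coda /∅/ ok → phonotactically legal
jtij.glde — violates constraint 3: syllable 2 onset /gld/ has 3 consonants (> 2) → phonotactically illegal
rjik — σ1 onset /rj/ (2C), coda /k/ ok → phonotactically legal
ket — σ1 onset /k/, coda /t/ ok → phonotactically legal
e.gi — σ1 onset /∅/, coda /∅/ ok; σ2 onset /g/, coda /∅/ ok → phonotactically legal

jtij.glde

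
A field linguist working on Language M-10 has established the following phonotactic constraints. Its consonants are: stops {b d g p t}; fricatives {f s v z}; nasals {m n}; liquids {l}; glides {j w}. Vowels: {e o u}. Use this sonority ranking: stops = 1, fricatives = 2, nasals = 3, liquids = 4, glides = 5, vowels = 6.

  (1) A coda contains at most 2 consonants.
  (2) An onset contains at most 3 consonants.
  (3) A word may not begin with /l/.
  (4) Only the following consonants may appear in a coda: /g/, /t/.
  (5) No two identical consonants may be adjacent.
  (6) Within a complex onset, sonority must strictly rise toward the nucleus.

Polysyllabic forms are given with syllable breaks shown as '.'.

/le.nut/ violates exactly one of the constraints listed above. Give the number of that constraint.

/le.nut/: word begins with /l/.
This is a violation of constraint 3: "A word may not begin with /l/."
The remaining constraints (1, 2, 4, 5, 6) are satisfied.

3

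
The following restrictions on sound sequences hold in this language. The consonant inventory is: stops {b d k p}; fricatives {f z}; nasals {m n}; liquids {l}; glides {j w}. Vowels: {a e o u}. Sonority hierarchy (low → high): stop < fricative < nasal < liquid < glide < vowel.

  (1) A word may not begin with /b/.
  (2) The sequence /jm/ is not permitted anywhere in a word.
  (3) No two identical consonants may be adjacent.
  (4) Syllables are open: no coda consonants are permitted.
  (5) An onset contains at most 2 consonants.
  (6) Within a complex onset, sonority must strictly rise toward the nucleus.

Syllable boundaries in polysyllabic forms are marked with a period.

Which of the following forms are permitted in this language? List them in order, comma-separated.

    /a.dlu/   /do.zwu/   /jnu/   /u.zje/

/a.dlu/, /do.zwu/, /u.zje/

/a.dlu/ — σ1 onset /∅/, coda /∅/ ok; σ2 onset /dl/ (1→4 rises), coda /∅/ ok → permitted
/do.zwu/ — σ1 onset /d/, coda /∅/ ok; σ2 onset /zw/ (2→5 rises), coda /∅/ ok → permitted
/jnu/ — violates constraint 6: syllable 1 onset /jn/: /j/ (glide, 5) → /n/ (nasal, 3) does not rise → not permitted
/u.zje/ — σ1 onset /∅/, coda /∅/ ok; σ2 onset /zj/ (2→5 rises), coda /∅/ ok → permitted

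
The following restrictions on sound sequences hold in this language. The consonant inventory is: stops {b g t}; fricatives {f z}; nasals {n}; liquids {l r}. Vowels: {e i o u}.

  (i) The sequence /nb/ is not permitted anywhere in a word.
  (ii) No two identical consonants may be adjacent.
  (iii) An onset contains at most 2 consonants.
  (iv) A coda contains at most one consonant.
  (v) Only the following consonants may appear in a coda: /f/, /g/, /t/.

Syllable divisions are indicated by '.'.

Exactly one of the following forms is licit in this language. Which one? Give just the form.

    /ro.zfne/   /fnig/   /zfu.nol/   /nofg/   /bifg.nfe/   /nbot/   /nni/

/fnig/

/ro.zfne/ — violates constraint (iii): syllable 2 onset /zfn/ has 3 consonants (> 2) → illicit
/fnig/ — σ1 onset /fn/ (2C), coda /g/ ok → licit
/zfu.nol/ — violates constraint (v): syllable 2 coda contains /l/, which is not a licensed coda consonant → illicit
/nofg/ — violates constraint (iv): syllable 1 coda /fg/ has 2 consonants (> 1) → illicit
/bifg.nfe/ — violates constraint (iv): syllable 1 coda /fg/ has 2 consonants (> 1) → illicit
/nbot/ — violates constraint (i): contains banned sequence /nb/ → illicit
/nni/ — violates constraint (ii): adjacent identical consonants /nn/ → illicit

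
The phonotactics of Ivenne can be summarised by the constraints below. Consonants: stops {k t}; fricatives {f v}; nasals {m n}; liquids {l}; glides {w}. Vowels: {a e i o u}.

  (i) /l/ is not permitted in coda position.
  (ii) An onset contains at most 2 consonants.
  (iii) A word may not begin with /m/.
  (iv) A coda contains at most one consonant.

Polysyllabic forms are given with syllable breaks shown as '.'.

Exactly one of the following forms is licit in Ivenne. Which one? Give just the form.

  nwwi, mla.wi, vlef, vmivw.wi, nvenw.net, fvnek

nwwi — violates constraint (ii): syllable 1 onset /nww/ has 3 consonants (> 2) → illicit
mla.wi — violates constraint (iii): word begins with /m/ → illicit
vlef — σ1 onset /vl/ (2C), coda /f/ ok → licit
vmivw.wi — violates constraint (iv): syllable 1 coda /vw/ has 2 consonants (> 1) → illicit
nvenw.net — violates constraint (iv): syllable 1 coda /nw/ has 2 consonants (> 1) → illicit
fvnek — violates constraint (ii): syllable 1 onset /fvn/ has 3 consonants (> 2) → illicit

vlef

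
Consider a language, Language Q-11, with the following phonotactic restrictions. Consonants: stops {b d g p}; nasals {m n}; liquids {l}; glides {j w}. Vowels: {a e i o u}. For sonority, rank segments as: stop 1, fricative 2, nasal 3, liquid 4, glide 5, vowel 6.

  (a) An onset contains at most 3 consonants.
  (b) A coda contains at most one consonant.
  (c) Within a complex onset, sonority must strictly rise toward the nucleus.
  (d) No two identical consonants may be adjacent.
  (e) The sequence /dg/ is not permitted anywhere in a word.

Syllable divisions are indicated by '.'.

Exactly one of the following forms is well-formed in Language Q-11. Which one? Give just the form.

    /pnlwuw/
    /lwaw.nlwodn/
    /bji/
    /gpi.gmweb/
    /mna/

/pnlwuw/ — violates constraint (a): syllable 1 onset /pnlw/ has 4 consonants (> 3) → ill-formed
/lwaw.nlwodn/ — violates constraint (b): syllable 2 coda /dn/ has 2 consonants (> 1) → ill-formed
/bji/ — σ1 onset /bj/ (1→5 rises), coda /∅/ ok → well-formed
/gpi.gmweb/ — violates constraint (c): syllable 1 onset /gp/: /g/ (stop, 1) → /p/ (stop, 1) does not rise → ill-formed
/mna/ — violates constraint (c): syllable 1 onset /mn/: /m/ (nasal, 3) → /n/ (nasal, 3) does not rise → ill-formed

/bji/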